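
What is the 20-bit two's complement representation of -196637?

1. Binary of +196637:  00110000000000011101
2. Invert bits:     11001111111111100010
3. Add 1:           11001111111111100011

Answer: 11001111111111100011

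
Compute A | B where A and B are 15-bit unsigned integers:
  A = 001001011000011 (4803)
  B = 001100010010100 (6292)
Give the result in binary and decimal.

Apply | to each column (1 where either bit is 1):
  001001011000011
| 001100010010100
-----------------
  001101011010111

Answer: 001101011010111 (6871)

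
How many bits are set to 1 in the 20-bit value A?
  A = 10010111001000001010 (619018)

10010111001000001010
1-bits at positions (from bit 0 = LSB): 1, 3, 9, 12, 13, 14, 16, 19
Count = 8

Answer: 8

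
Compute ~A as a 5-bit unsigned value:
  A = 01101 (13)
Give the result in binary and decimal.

Flip each bit (0->1, 1->0):
  01101
  10010

Answer: 10010 (18)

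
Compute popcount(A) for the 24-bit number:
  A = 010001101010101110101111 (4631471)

010001101010101110101111
1-bits at positions (from bit 0 = LSB): 0, 1, 2, 3, 5, 7, 8, 9, 11, 13, 15, 17, 18, 22
Count = 14

Answer: 14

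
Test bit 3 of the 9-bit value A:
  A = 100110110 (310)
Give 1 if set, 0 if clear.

Bit 3 is the 4th from the right.
  100110110
       ^
That bit is 0.

Answer: 0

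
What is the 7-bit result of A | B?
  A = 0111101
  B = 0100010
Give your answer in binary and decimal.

Apply | to each column (1 where either bit is 1):
  0111101
| 0100010
---------
  0111111

Answer: 0111111 (63)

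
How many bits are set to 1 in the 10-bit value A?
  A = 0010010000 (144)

0010010000
1-bits at positions (from bit 0 = LSB): 4, 7
Count = 2

Answer: 2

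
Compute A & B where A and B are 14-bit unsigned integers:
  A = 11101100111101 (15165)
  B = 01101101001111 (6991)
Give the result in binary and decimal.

Apply & to each column (1 only where both bits are 1):
  11101100111101
& 01101101001111
----------------
  01101100001101

Answer: 01101100001101 (6925)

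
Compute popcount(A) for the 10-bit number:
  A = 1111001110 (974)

1111001110
1-bits at positions (from bit 0 = LSB): 1, 2, 3, 6, 7, 8, 9
Count = 7

Answer: 7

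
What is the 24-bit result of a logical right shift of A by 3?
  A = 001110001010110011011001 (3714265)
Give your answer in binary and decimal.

Logical shift right by 3: drop the bottom 3 bit(s), prepend 3 zero(s) on the left.
  001110001010110011011001  ->  keep [001110001010110011011], discard [001], prepend 000
= 000001110001010110011011

Answer: 000001110001010110011011 (464283)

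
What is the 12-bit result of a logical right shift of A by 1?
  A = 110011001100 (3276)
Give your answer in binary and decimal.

Logical shift right by 1: drop the bottom 1 bit(s), prepend 1 zero(s) on the left.
  110011001100  ->  keep [11001100110], discard [0], prepend 0
= 011001100110

Answer: 011001100110 (1638)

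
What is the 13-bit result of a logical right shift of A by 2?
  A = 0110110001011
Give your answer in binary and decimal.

Logical shift right by 2: drop the bottom 2 bit(s), prepend 2 zero(s) on the left.
  0110110001011  ->  keep [01101100010], discard [11], prepend 00
= 0001101100010

Answer: 0001101100010 (866)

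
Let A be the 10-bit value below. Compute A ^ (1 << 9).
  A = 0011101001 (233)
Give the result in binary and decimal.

Mask = 1 << 9 = 1000000000
Bit 9 of A is 0; XOR with the mask flips it to 1.
  0011101001
^ 1000000000
------------
  1011101001

Answer: 1011101001 (745)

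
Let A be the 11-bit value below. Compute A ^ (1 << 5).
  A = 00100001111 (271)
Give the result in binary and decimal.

Mask = 1 << 5 = 00000100000
Bit 5 of A is 0; XOR with the mask flips it to 1.
  00100001111
^ 00000100000
-------------
  00100101111

Answer: 00100101111 (303)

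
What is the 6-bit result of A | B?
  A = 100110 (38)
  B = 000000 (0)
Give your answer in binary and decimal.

Apply | to each column (1 where either bit is 1):
  100110
| 000000
--------
  100110

Answer: 100110 (38)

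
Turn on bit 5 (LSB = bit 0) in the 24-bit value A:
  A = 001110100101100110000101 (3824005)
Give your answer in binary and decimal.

Mask = 1 << 5 = 000000000000000000100000
Bit 5 of A is 0, so OR-ing with the mask flips it to 1.
  001110100101100110000101
| 000000000000000000100000
--------------------------
  001110100101100110100101

Answer: 001110100101100110100101 (3824037)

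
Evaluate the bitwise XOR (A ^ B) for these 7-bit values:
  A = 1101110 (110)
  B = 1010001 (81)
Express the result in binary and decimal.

Apply ^ to each column (1 where bits differ):
  1101110
^ 1010001
---------
  0111111

Answer: 0111111 (63)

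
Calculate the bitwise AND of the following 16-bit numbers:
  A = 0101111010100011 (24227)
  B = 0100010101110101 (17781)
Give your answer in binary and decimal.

Apply & to each column (1 only where both bits are 1):
  0101111010100011
& 0100010101110101
------------------
  0100010000100001

Answer: 0100010000100001 (17441)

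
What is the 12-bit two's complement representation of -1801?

1. Binary of +1801:  011100001001
2. Invert bits:     100011110110
3. Add 1:           100011110111

Answer: 100011110111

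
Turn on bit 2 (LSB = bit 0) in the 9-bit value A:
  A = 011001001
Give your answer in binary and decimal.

Mask = 1 << 2 = 000000100
Bit 2 of A is 0, so OR-ing with the mask flips it to 1.
  011001001
| 000000100
-----------
  011001101

Answer: 011001101 (205)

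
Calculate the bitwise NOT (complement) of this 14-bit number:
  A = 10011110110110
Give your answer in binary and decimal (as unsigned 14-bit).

Flip each bit (0->1, 1->0):
  10011110110110
  01100001001001

Answer: 01100001001001 (6217)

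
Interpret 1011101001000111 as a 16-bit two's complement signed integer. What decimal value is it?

MSB is 1, so the value is negative. Find the magnitude:
1. Invert bits:  0100010110111000
2. Add 1:        0100010110111001  = 17849
3. Apply sign:   -17849

Answer: -17849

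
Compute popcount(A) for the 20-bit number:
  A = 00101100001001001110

00101100001001001110
1-bits at positions (from bit 0 = LSB): 1, 2, 3, 6, 9, 14, 15, 17
Count = 8

Answer: 8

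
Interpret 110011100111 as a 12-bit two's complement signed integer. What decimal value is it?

MSB is 1, so the value is negative. Find the magnitude:
1. Invert bits:  001100011000
2. Add 1:        001100011001  = 793
3. Apply sign:   -793

Answer: -793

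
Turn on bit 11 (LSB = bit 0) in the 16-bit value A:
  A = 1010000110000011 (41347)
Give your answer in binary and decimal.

Mask = 1 << 11 = 0000100000000000
Bit 11 of A is 0, so OR-ing with the mask flips it to 1.
  1010000110000011
| 0000100000000000
------------------
  1010100110000011

Answer: 1010100110000011 (43395)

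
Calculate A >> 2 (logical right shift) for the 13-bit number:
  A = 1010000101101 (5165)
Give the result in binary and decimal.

Logical shift right by 2: drop the bottom 2 bit(s), prepend 2 zero(s) on the left.
  1010000101101  ->  keep [10100001011], discard [01], prepend 00
= 0010100001011

Answer: 0010100001011 (1291)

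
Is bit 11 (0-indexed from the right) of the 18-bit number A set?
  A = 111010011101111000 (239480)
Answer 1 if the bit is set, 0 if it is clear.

Bit 11 is the 12th from the right.
  111010011101111000
        ^
That bit is 0.

Answer: 0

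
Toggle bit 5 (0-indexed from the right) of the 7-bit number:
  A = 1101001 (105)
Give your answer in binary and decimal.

Mask = 1 << 5 = 0100000
Bit 5 of A is 1; XOR with the mask flips it to 0.
  1101001
^ 0100000
---------
  1001001

Answer: 1001001 (73)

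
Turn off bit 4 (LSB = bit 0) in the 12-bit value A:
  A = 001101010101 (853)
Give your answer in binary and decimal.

Mask = ~(1 << 4) = 111111101111
Bit 4 of A is 1, so AND-ing with the mask clears it to 0.
  001101010101
& 111111101111
--------------
  001101000101

Answer: 001101000101 (837)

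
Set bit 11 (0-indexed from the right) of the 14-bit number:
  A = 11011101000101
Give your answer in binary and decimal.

Mask = 1 << 11 = 00100000000000
Bit 11 of A is 0, so OR-ing with the mask flips it to 1.
  11011101000101
| 00100000000000
----------------
  11111101000101

Answer: 11111101000101 (16197)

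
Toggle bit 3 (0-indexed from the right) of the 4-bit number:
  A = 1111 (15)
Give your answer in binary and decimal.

Mask = 1 << 3 = 1000
Bit 3 of A is 1; XOR with the mask flips it to 0.
  1111
^ 1000
------
  0111

Answer: 0111 (7)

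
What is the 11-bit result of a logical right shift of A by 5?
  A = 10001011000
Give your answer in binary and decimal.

Logical shift right by 5: drop the bottom 5 bit(s), prepend 5 zero(s) on the left.
  10001011000  ->  keep [100010], discard [11000], prepend 00000
= 00000100010

Answer: 00000100010 (34)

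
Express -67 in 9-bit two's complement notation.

1. Binary of +67:  001000011
2. Invert bits:     110111100
3. Add 1:           110111101

Answer: 110111101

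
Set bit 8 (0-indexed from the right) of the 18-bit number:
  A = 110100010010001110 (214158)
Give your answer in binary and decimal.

Mask = 1 << 8 = 000000000100000000
Bit 8 of A is 0, so OR-ing with the mask flips it to 1.
  110100010010001110
| 000000000100000000
--------------------
  110100010110001110

Answer: 110100010110001110 (214414)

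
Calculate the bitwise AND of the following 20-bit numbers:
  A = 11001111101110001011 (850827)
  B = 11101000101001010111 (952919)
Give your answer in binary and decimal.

Apply & to each column (1 only where both bits are 1):
  11001111101110001011
& 11101000101001010111
----------------------
  11001000101000000011

Answer: 11001000101000000011 (821763)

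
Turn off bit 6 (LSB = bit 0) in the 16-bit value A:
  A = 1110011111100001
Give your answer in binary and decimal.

Mask = ~(1 << 6) = 1111111110111111
Bit 6 of A is 1, so AND-ing with the mask clears it to 0.
  1110011111100001
& 1111111110111111
------------------
  1110011110100001

Answer: 1110011110100001 (59297)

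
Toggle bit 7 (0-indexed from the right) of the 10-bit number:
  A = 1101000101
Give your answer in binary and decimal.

Mask = 1 << 7 = 0010000000
Bit 7 of A is 0; XOR with the mask flips it to 1.
  1101000101
^ 0010000000
------------
  1111000101

Answer: 1111000101 (965)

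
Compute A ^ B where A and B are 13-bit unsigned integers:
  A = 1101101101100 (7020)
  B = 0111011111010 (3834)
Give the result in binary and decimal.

Apply ^ to each column (1 where bits differ):
  1101101101100
^ 0111011111010
---------------
  1010110010110

Answer: 1010110010110 (5526)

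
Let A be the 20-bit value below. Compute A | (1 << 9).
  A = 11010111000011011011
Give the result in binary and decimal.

Mask = 1 << 9 = 00000000001000000000
Bit 9 of A is 0, so OR-ing with the mask flips it to 1.
  11010111000011011011
| 00000000001000000000
----------------------
  11010111001011011011

Answer: 11010111001011011011 (881371)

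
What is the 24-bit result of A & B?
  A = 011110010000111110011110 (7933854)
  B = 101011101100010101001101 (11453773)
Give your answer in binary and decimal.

Apply & to each column (1 only where both bits are 1):
  011110010000111110011110
& 101011101100010101001101
--------------------------
  001010000000010100001100

Answer: 001010000000010100001100 (2622732)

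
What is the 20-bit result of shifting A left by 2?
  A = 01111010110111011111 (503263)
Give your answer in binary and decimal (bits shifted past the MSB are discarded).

Shift left by 2: drop the top 2 bit(s), append 2 zero(s) on the right.
  01111010110111011111  ->  discard [01], keep [111010110111011111], append 00
= 11101011011101111100

Answer: 11101011011101111100 (964476)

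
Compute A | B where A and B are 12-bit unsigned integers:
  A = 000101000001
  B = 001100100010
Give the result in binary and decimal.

Apply | to each column (1 where either bit is 1):
  000101000001
| 001100100010
--------------
  001101100011

Answer: 001101100011 (867)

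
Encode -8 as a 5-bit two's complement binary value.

1. Binary of +8:  01000
2. Invert bits:     10111
3. Add 1:           11000

Answer: 11000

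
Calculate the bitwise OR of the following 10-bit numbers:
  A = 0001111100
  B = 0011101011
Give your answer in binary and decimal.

Apply | to each column (1 where either bit is 1):
  0001111100
| 0011101011
------------
  0011111111

Answer: 0011111111 (255)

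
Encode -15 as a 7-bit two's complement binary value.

1. Binary of +15:  0001111
2. Invert bits:     1110000
3. Add 1:           1110001

Answer: 1110001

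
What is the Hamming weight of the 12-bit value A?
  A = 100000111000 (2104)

100000111000
1-bits at positions (from bit 0 = LSB): 3, 4, 5, 11
Count = 4

Answer: 4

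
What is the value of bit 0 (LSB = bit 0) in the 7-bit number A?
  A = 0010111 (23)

Bit 0 is the 1st from the right.
  0010111
        ^
That bit is 1.

Answer: 1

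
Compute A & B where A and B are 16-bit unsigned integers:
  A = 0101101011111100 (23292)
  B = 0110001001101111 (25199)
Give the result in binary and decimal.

Apply & to each column (1 only where both bits are 1):
  0101101011111100
& 0110001001101111
------------------
  0100001001101100

Answer: 0100001001101100 (17004)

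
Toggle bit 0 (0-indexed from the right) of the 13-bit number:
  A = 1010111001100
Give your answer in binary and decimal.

Mask = 1 << 0 = 0000000000001
Bit 0 of A is 0; XOR with the mask flips it to 1.
  1010111001100
^ 0000000000001
---------------
  1010111001101

Answer: 1010111001101 (5581)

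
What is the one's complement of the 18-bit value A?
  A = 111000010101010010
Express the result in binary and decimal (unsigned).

Flip each bit (0->1, 1->0):
  111000010101010010
  000111101010101101

Answer: 000111101010101101 (31405)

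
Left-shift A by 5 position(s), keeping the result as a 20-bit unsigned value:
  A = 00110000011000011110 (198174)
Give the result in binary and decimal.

Shift left by 5: drop the top 5 bit(s), append 5 zero(s) on the right.
  00110000011000011110  ->  discard [00110], keep [000011000011110], append 00000
= 00001100001111000000

Answer: 00001100001111000000 (50112)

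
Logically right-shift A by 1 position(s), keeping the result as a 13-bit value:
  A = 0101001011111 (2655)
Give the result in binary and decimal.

Logical shift right by 1: drop the bottom 1 bit(s), prepend 1 zero(s) on the left.
  0101001011111  ->  keep [010100101111], discard [1], prepend 0
= 0010100101111

Answer: 0010100101111 (1327)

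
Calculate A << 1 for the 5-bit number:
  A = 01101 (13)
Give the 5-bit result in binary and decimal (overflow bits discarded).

Shift left by 1: drop the top 1 bit(s), append 1 zero(s) on the right.
  01101  ->  discard [0], keep [1101], append 0
= 11010

Answer: 11010 (26)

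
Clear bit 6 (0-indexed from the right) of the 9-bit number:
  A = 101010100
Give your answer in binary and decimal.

Mask = ~(1 << 6) = 110111111
Bit 6 of A is 1, so AND-ing with the mask clears it to 0.
  101010100
& 110111111
-----------
  100010100

Answer: 100010100 (276)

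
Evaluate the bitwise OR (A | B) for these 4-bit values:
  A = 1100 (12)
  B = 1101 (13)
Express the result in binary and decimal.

Apply | to each column (1 where either bit is 1):
  1100
| 1101
------
  1101

Answer: 1101 (13)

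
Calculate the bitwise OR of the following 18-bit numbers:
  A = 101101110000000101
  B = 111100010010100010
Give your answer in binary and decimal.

Apply | to each column (1 where either bit is 1):
  101101110000000101
| 111100010010100010
--------------------
  111101110010100111

Answer: 111101110010100111 (253095)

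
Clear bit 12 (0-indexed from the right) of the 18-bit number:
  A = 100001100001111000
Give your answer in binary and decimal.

Mask = ~(1 << 12) = 111110111111111111
Bit 12 of A is 1, so AND-ing with the mask clears it to 0.
  100001100001111000
& 111110111111111111
--------------------
  100000100001111000

Answer: 100000100001111000 (133240)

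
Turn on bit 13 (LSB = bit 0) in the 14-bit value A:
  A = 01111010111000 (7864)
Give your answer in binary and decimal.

Mask = 1 << 13 = 10000000000000
Bit 13 of A is 0, so OR-ing with the mask flips it to 1.
  01111010111000
| 10000000000000
----------------
  11111010111000

Answer: 11111010111000 (16056)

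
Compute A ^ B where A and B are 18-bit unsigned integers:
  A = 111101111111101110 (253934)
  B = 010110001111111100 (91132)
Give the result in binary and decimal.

Apply ^ to each column (1 where bits differ):
  111101111111101110
^ 010110001111111100
--------------------
  101011110000010010

Answer: 101011110000010010 (179218)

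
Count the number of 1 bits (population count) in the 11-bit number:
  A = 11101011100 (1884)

11101011100
1-bits at positions (from bit 0 = LSB): 2, 3, 4, 6, 8, 9, 10
Count = 7

Answer: 7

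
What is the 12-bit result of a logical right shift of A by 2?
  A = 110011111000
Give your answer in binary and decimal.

Logical shift right by 2: drop the bottom 2 bit(s), prepend 2 zero(s) on the left.
  110011111000  ->  keep [1100111110], discard [00], prepend 00
= 001100111110

Answer: 001100111110 (830)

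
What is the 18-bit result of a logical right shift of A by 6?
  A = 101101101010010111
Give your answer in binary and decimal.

Logical shift right by 6: drop the bottom 6 bit(s), prepend 6 zero(s) on the left.
  101101101010010111  ->  keep [101101101010], discard [010111], prepend 000000
= 000000101101101010

Answer: 000000101101101010 (2922)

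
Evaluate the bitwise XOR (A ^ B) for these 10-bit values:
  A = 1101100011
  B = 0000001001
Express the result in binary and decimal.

Apply ^ to each column (1 where bits differ):
  1101100011
^ 0000001001
------------
  1101101010

Answer: 1101101010 (874)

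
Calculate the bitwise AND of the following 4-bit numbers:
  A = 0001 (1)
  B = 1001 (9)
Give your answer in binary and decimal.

Apply & to each column (1 only where both bits are 1):
  0001
& 1001
------
  0001

Answer: 0001 (1)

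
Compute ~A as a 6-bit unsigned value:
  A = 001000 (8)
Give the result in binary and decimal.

Flip each bit (0->1, 1->0):
  001000
  110111

Answer: 110111 (55)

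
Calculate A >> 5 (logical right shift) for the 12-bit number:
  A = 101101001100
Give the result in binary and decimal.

Logical shift right by 5: drop the bottom 5 bit(s), prepend 5 zero(s) on the left.
  101101001100  ->  keep [1011010], discard [01100], prepend 00000
= 000001011010

Answer: 000001011010 (90)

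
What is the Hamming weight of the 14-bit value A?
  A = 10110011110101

10110011110101
1-bits at positions (from bit 0 = LSB): 0, 2, 4, 5, 6, 7, 10, 11, 13
Count = 9

Answer: 9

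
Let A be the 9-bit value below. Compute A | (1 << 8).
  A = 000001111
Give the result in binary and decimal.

Mask = 1 << 8 = 100000000
Bit 8 of A is 0, so OR-ing with the mask flips it to 1.
  000001111
| 100000000
-----------
  100001111

Answer: 100001111 (271)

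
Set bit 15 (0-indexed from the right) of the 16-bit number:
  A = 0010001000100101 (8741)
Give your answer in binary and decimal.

Mask = 1 << 15 = 1000000000000000
Bit 15 of A is 0, so OR-ing with the mask flips it to 1.
  0010001000100101
| 1000000000000000
------------------
  1010001000100101

Answer: 1010001000100101 (41509)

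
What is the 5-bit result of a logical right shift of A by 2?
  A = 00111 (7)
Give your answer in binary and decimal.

Logical shift right by 2: drop the bottom 2 bit(s), prepend 2 zero(s) on the left.
  00111  ->  keep [001], discard [11], prepend 00
= 00001

Answer: 00001 (1)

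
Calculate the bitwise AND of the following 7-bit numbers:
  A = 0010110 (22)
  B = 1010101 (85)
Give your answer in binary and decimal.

Apply & to each column (1 only where both bits are 1):
  0010110
& 1010101
---------
  0010100

Answer: 0010100 (20)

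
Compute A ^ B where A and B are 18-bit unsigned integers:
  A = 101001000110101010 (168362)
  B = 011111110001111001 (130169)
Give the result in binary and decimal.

Apply ^ to each column (1 where bits differ):
  101001000110101010
^ 011111110001111001
--------------------
  110110110111010011

Answer: 110110110111010011 (224723)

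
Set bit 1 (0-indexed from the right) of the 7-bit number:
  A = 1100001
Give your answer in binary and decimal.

Mask = 1 << 1 = 0000010
Bit 1 of A is 0, so OR-ing with the mask flips it to 1.
  1100001
| 0000010
---------
  1100011

Answer: 1100011 (99)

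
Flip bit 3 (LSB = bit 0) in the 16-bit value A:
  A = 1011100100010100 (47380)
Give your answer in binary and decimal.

Mask = 1 << 3 = 0000000000001000
Bit 3 of A is 0; XOR with the mask flips it to 1.
  1011100100010100
^ 0000000000001000
------------------
  1011100100011100

Answer: 1011100100011100 (47388)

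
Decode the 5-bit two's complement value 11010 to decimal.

MSB is 1, so the value is negative. Find the magnitude:
1. Invert bits:  00101
2. Add 1:        00110  = 6
3. Apply sign:   -6

Answer: -6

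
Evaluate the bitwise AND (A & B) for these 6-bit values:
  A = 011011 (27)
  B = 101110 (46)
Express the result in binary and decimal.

Apply & to each column (1 only where both bits are 1):
  011011
& 101110
--------
  001010

Answer: 001010 (10)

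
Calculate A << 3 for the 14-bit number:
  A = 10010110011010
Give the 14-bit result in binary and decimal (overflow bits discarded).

Shift left by 3: drop the top 3 bit(s), append 3 zero(s) on the right.
  10010110011010  ->  discard [100], keep [10110011010], append 000
= 10110011010000

Answer: 10110011010000 (11472)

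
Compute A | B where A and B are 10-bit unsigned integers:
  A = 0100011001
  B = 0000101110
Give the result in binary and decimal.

Apply | to each column (1 where either bit is 1):
  0100011001
| 0000101110
------------
  0100111111

Answer: 0100111111 (319)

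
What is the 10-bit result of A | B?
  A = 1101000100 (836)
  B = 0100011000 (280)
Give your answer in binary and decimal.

Apply | to each column (1 where either bit is 1):
  1101000100
| 0100011000
------------
  1101011100

Answer: 1101011100 (860)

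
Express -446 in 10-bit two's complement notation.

1. Binary of +446:  0110111110
2. Invert bits:     1001000001
3. Add 1:           1001000010

Answer: 1001000010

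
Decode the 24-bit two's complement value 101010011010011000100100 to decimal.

MSB is 1, so the value is negative. Find the magnitude:
1. Invert bits:  010101100101100111011011
2. Add 1:        010101100101100111011100  = 5659100
3. Apply sign:   -5659100

Answer: -5659100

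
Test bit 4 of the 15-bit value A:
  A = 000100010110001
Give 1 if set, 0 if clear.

Bit 4 is the 5th from the right.
  000100010110001
            ^
That bit is 1.

Answer: 1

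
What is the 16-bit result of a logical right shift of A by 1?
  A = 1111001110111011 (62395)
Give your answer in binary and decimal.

Logical shift right by 1: drop the bottom 1 bit(s), prepend 1 zero(s) on the left.
  1111001110111011  ->  keep [111100111011101], discard [1], prepend 0
= 0111100111011101

Answer: 0111100111011101 (31197)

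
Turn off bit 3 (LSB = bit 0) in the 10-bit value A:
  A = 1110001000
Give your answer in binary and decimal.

Mask = ~(1 << 3) = 1111110111
Bit 3 of A is 1, so AND-ing with the mask clears it to 0.
  1110001000
& 1111110111
------------
  1110000000

Answer: 1110000000 (896)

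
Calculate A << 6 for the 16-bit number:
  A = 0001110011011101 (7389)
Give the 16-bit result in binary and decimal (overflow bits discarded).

Shift left by 6: drop the top 6 bit(s), append 6 zero(s) on the right.
  0001110011011101  ->  discard [000111], keep [0011011101], append 000000
= 0011011101000000

Answer: 0011011101000000 (14144)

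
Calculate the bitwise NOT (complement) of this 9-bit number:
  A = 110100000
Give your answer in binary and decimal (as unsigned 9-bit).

Flip each bit (0->1, 1->0):
  110100000
  001011111

Answer: 001011111 (95)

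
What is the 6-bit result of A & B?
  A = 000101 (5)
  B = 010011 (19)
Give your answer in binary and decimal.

Apply & to each column (1 only where both bits are 1):
  000101
& 010011
--------
  000001

Answer: 000001 (1)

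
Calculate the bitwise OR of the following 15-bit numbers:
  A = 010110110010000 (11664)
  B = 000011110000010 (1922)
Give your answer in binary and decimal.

Apply | to each column (1 where either bit is 1):
  010110110010000
| 000011110000010
-----------------
  010111110010010

Answer: 010111110010010 (12178)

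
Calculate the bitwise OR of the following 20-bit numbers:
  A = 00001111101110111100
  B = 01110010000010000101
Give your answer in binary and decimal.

Apply | to each column (1 where either bit is 1):
  00001111101110111100
| 01110010000010000101
----------------------
  01111111101110111101

Answer: 01111111101110111101 (523197)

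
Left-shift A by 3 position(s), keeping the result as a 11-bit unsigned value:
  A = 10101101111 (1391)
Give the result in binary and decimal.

Shift left by 3: drop the top 3 bit(s), append 3 zero(s) on the right.
  10101101111  ->  discard [101], keep [01101111], append 000
= 01101111000

Answer: 01101111000 (888)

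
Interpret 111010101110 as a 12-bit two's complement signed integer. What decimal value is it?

MSB is 1, so the value is negative. Find the magnitude:
1. Invert bits:  000101010001
2. Add 1:        000101010010  = 338
3. Apply sign:   -338

Answer: -338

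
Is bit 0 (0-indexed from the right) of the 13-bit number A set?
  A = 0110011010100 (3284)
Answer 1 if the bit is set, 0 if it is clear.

Bit 0 is the 1st from the right.
  0110011010100
              ^
That bit is 0.

Answer: 0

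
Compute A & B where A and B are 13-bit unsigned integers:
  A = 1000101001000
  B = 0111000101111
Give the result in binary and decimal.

Apply & to each column (1 only where both bits are 1):
  1000101001000
& 0111000101111
---------------
  0000000001000

Answer: 0000000001000 (8)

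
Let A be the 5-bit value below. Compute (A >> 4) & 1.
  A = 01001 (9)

Bit 4 is the 5th from the right.
  01001
  ^
That bit is 0.

Answer: 0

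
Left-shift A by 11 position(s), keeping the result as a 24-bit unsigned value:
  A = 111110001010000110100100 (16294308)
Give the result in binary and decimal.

Shift left by 11: drop the top 11 bit(s), append 11 zero(s) on the right.
  111110001010000110100100  ->  discard [11111000101], keep [0000110100100], append 00000000000
= 000011010010000000000000

Answer: 000011010010000000000000 (860160)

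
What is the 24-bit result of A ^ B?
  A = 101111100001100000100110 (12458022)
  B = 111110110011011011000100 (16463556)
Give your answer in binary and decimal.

Apply ^ to each column (1 where bits differ):
  101111100001100000100110
^ 111110110011011011000100
--------------------------
  010001010010111011100010

Answer: 010001010010111011100010 (4533986)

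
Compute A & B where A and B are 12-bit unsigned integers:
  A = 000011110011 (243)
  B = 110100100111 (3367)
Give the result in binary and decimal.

Apply & to each column (1 only where both bits are 1):
  000011110011
& 110100100111
--------------
  000000100011

Answer: 000000100011 (35)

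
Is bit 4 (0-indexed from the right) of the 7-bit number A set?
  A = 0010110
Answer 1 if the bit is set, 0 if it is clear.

Bit 4 is the 5th from the right.
  0010110
    ^
That bit is 1.

Answer: 1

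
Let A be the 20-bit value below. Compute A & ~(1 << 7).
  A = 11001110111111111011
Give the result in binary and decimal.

Mask = ~(1 << 7) = 11111111111101111111
Bit 7 of A is 1, so AND-ing with the mask clears it to 0.
  11001110111111111011
& 11111111111101111111
----------------------
  11001110111101111011

Answer: 11001110111101111011 (847739)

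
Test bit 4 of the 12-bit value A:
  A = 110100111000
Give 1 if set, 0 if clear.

Bit 4 is the 5th from the right.
  110100111000
         ^
That bit is 1.

Answer: 1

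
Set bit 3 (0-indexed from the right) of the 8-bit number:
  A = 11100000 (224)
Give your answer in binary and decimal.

Mask = 1 << 3 = 00001000
Bit 3 of A is 0, so OR-ing with the mask flips it to 1.
  11100000
| 00001000
----------
  11101000

Answer: 11101000 (232)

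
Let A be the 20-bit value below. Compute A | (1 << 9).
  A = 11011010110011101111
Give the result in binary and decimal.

Mask = 1 << 9 = 00000000001000000000
Bit 9 of A is 0, so OR-ing with the mask flips it to 1.
  11011010110011101111
| 00000000001000000000
----------------------
  11011010111011101111

Answer: 11011010111011101111 (896751)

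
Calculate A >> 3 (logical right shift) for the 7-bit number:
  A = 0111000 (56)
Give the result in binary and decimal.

Logical shift right by 3: drop the bottom 3 bit(s), prepend 3 zero(s) on the left.
  0111000  ->  keep [0111], discard [000], prepend 000
= 0000111

Answer: 0000111 (7)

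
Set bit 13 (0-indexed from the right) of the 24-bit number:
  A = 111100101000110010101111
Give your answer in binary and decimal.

Mask = 1 << 13 = 000000000010000000000000
Bit 13 of A is 0, so OR-ing with the mask flips it to 1.
  111100101000110010101111
| 000000000010000000000000
--------------------------
  111100101010110010101111

Answer: 111100101010110010101111 (15903919)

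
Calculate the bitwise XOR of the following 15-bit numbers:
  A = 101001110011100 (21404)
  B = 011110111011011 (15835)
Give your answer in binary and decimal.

Apply ^ to each column (1 where bits differ):
  101001110011100
^ 011110111011011
-----------------
  110111001000111

Answer: 110111001000111 (28231)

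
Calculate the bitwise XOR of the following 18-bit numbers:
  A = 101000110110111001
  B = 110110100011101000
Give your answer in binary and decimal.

Apply ^ to each column (1 where bits differ):
  101000110110111001
^ 110110100011101000
--------------------
  011110010101010001

Answer: 011110010101010001 (124241)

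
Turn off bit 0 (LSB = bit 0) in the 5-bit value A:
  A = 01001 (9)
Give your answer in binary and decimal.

Mask = ~(1 << 0) = 11110
Bit 0 of A is 1, so AND-ing with the mask clears it to 0.
  01001
& 11110
-------
  01000

Answer: 01000 (8)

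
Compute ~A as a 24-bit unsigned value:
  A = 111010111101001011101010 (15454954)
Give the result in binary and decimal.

Flip each bit (0->1, 1->0):
  111010111101001011101010
  000101000010110100010101

Answer: 000101000010110100010101 (1322261)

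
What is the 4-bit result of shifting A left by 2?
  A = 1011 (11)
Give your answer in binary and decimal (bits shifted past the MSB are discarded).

Shift left by 2: drop the top 2 bit(s), append 2 zero(s) on the right.
  1011  ->  discard [10], keep [11], append 00
= 1100

Answer: 1100 (12)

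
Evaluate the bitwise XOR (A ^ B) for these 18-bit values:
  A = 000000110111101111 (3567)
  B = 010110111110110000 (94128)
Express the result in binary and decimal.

Apply ^ to each column (1 where bits differ):
  000000110111101111
^ 010110111110110000
--------------------
  010110001001011111

Answer: 010110001001011111 (90719)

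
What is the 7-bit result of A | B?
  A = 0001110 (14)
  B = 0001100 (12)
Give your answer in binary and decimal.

Apply | to each column (1 where either bit is 1):
  0001110
| 0001100
---------
  0001110

Answer: 0001110 (14)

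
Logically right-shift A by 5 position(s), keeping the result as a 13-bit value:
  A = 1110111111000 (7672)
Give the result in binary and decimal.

Logical shift right by 5: drop the bottom 5 bit(s), prepend 5 zero(s) on the left.
  1110111111000  ->  keep [11101111], discard [11000], prepend 00000
= 0000011101111

Answer: 0000011101111 (239)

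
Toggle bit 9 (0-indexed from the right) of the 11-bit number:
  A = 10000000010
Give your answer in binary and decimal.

Mask = 1 << 9 = 01000000000
Bit 9 of A is 0; XOR with the mask flips it to 1.
  10000000010
^ 01000000000
-------------
  11000000010

Answer: 11000000010 (1538)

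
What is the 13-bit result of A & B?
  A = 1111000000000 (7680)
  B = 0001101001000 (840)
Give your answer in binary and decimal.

Apply & to each column (1 only where both bits are 1):
  1111000000000
& 0001101001000
---------------
  0001000000000

Answer: 0001000000000 (512)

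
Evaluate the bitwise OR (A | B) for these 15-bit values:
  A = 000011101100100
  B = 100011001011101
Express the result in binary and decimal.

Apply | to each column (1 where either bit is 1):
  000011101100100
| 100011001011101
-----------------
  100011101111101

Answer: 100011101111101 (18301)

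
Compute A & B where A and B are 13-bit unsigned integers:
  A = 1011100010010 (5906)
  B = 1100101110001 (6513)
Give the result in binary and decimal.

Apply & to each column (1 only where both bits are 1):
  1011100010010
& 1100101110001
---------------
  1000100010000

Answer: 1000100010000 (4368)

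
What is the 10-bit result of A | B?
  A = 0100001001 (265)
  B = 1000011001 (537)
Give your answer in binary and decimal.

Apply | to each column (1 where either bit is 1):
  0100001001
| 1000011001
------------
  1100011001

Answer: 1100011001 (793)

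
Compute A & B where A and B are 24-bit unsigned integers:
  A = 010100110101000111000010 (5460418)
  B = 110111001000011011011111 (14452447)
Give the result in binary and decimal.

Apply & to each column (1 only where both bits are 1):
  010100110101000111000010
& 110111001000011011011111
--------------------------
  010100000000000011000010

Answer: 010100000000000011000010 (5243074)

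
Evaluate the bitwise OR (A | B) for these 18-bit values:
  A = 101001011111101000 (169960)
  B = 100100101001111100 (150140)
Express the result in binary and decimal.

Apply | to each column (1 where either bit is 1):
  101001011111101000
| 100100101001111100
--------------------
  101101111111111100

Answer: 101101111111111100 (188412)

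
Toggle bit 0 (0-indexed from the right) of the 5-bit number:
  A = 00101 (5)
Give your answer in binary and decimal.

Mask = 1 << 0 = 00001
Bit 0 of A is 1; XOR with the mask flips it to 0.
  00101
^ 00001
-------
  00100

Answer: 00100 (4)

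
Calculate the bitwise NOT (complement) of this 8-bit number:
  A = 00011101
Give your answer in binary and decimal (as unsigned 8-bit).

Flip each bit (0->1, 1->0):
  00011101
  11100010

Answer: 11100010 (226)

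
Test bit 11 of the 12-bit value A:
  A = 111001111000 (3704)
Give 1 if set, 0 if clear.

Bit 11 is the 12th from the right.
  111001111000
  ^
That bit is 1.

Answer: 1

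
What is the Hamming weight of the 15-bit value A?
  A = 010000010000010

010000010000010
1-bits at positions (from bit 0 = LSB): 1, 7, 13
Count = 3

Answer: 3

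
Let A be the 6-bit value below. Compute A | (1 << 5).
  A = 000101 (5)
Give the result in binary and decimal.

Mask = 1 << 5 = 100000
Bit 5 of A is 0, so OR-ing with the mask flips it to 1.
  000101
| 100000
--------
  100101

Answer: 100101 (37)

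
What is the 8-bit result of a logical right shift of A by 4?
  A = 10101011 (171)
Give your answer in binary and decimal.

Logical shift right by 4: drop the bottom 4 bit(s), prepend 4 zero(s) on the left.
  10101011  ->  keep [1010], discard [1011], prepend 0000
= 00001010

Answer: 00001010 (10)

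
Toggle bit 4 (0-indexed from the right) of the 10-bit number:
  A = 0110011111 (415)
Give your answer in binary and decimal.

Mask = 1 << 4 = 0000010000
Bit 4 of A is 1; XOR with the mask flips it to 0.
  0110011111
^ 0000010000
------------
  0110001111

Answer: 0110001111 (399)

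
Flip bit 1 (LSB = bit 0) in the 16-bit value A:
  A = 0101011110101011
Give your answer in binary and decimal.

Mask = 1 << 1 = 0000000000000010
Bit 1 of A is 1; XOR with the mask flips it to 0.
  0101011110101011
^ 0000000000000010
------------------
  0101011110101001

Answer: 0101011110101001 (22441)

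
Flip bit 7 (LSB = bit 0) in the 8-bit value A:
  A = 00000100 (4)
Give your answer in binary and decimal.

Mask = 1 << 7 = 10000000
Bit 7 of A is 0; XOR with the mask flips it to 1.
  00000100
^ 10000000
----------
  10000100

Answer: 10000100 (132)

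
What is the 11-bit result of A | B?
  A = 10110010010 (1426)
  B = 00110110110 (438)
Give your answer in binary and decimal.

Apply | to each column (1 where either bit is 1):
  10110010010
| 00110110110
-------------
  10110110110

Answer: 10110110110 (1462)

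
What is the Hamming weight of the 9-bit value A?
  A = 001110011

001110011
1-bits at positions (from bit 0 = LSB): 0, 1, 4, 5, 6
Count = 5

Answer: 5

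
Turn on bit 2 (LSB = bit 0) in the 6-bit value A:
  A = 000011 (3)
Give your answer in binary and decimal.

Mask = 1 << 2 = 000100
Bit 2 of A is 0, so OR-ing with the mask flips it to 1.
  000011
| 000100
--------
  000111

Answer: 000111 (7)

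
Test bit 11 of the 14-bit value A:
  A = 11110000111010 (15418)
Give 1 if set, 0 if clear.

Bit 11 is the 12th from the right.
  11110000111010
    ^
That bit is 1.

Answer: 1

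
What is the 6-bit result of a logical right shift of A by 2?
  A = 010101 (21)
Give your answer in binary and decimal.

Logical shift right by 2: drop the bottom 2 bit(s), prepend 2 zero(s) on the left.
  010101  ->  keep [0101], discard [01], prepend 00
= 000101

Answer: 000101 (5)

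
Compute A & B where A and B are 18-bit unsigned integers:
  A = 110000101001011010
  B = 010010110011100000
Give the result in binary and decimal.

Apply & to each column (1 only where both bits are 1):
  110000101001011010
& 010010110011100000
--------------------
  010000100001000000

Answer: 010000100001000000 (67648)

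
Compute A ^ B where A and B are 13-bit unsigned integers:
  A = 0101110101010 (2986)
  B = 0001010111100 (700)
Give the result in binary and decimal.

Apply ^ to each column (1 where bits differ):
  0101110101010
^ 0001010111100
---------------
  0100100010110

Answer: 0100100010110 (2326)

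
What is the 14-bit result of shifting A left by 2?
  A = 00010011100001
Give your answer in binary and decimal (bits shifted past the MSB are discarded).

Shift left by 2: drop the top 2 bit(s), append 2 zero(s) on the right.
  00010011100001  ->  discard [00], keep [010011100001], append 00
= 01001110000100

Answer: 01001110000100 (4996)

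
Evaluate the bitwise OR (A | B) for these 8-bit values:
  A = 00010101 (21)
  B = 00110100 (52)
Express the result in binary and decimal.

Apply | to each column (1 where either bit is 1):
  00010101
| 00110100
----------
  00110101

Answer: 00110101 (53)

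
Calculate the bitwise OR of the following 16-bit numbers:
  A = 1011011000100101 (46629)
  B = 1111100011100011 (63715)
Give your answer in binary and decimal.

Apply | to each column (1 where either bit is 1):
  1011011000100101
| 1111100011100011
------------------
  1111111011100111

Answer: 1111111011100111 (65255)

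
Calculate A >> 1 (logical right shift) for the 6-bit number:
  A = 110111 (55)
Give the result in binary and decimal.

Logical shift right by 1: drop the bottom 1 bit(s), prepend 1 zero(s) on the left.
  110111  ->  keep [11011], discard [1], prepend 0
= 011011

Answer: 011011 (27)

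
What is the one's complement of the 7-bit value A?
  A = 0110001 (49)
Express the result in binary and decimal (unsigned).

Flip each bit (0->1, 1->0):
  0110001
  1001110

Answer: 1001110 (78)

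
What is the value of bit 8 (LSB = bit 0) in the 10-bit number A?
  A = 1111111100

Bit 8 is the 9th from the right.
  1111111100
   ^
That bit is 1.

Answer: 1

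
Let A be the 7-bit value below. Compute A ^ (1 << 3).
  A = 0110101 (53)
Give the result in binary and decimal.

Mask = 1 << 3 = 0001000
Bit 3 of A is 0; XOR with the mask flips it to 1.
  0110101
^ 0001000
---------
  0111101

Answer: 0111101 (61)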